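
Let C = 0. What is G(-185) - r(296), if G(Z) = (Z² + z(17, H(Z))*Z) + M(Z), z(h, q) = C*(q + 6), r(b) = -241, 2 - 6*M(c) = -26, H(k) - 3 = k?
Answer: 103412/3 ≈ 34471.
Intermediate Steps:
H(k) = 3 + k
M(c) = 14/3 (M(c) = ⅓ - ⅙*(-26) = ⅓ + 13/3 = 14/3)
z(h, q) = 0 (z(h, q) = 0*(q + 6) = 0*(6 + q) = 0)
G(Z) = 14/3 + Z² (G(Z) = (Z² + 0*Z) + 14/3 = (Z² + 0) + 14/3 = Z² + 14/3 = 14/3 + Z²)
G(-185) - r(296) = (14/3 + (-185)²) - 1*(-241) = (14/3 + 34225) + 241 = 102689/3 + 241 = 103412/3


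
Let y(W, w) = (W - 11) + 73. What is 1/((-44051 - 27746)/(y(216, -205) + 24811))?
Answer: -25089/71797 ≈ -0.34944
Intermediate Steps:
y(W, w) = 62 + W (y(W, w) = (-11 + W) + 73 = 62 + W)
1/((-44051 - 27746)/(y(216, -205) + 24811)) = 1/((-44051 - 27746)/((62 + 216) + 24811)) = 1/(-71797/(278 + 24811)) = 1/(-71797/25089) = -25089/71797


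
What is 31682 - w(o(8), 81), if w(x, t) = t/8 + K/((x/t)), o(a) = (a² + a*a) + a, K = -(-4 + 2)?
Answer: 4307213/136 ≈ 31671.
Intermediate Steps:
K = 2 (K = -1*(-2) = 2)
o(a) = a + 2*a² (o(a) = (a² + a²) + a = 2*a² + a = a + 2*a²)
w(x, t) = t/8 + 2*t/x (w(x, t) = t/8 + 2/((x/t)) = t*(⅛) + 2*(t/x) = t/8 + 2*t/x)
31682 - w(o(8), 81) = 31682 - 81*(16 + 8*(1 + 2*8))/(8*(8*(1 + 2*8))) = 31682 - 81*(16 + 8*(1 + 16))/(8*(8*(1 + 16))) = 31682 - 81*(16 + 8*17)/(8*(8*17)) = 31682 - 81*(16 + 136)/(8*136) = 31682 - 81*152/(8*136) = 31682 - 1*1539/136 = 31682 - 1539/136 = 4307213/136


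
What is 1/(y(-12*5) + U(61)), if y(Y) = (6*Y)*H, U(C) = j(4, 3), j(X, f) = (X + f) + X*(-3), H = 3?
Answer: -1/1085 ≈ -0.00092166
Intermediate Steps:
j(X, f) = f - 2*X (j(X, f) = (X + f) - 3*X = f - 2*X)
U(C) = -5 (U(C) = 3 - 2*4 = 3 - 8 = -5)
y(Y) = 18*Y (y(Y) = (6*Y)*3 = 18*Y)
1/(y(-12*5) + U(61)) = 1/(18*(-12*5) - 5) = 1/(18*(-60) - 5) = 1/(-1080 - 5) = 1/(-1085) = -1/1085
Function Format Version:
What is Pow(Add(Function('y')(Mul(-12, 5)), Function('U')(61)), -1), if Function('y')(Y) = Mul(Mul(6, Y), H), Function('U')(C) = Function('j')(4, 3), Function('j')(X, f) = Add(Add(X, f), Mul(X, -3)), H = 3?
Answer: Rational(-1, 1085) ≈ -0.00092166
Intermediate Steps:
Function('j')(X, f) = Add(f, Mul(-2, X)) (Function('j')(X, f) = Add(Add(X, f), Mul(-3, X)) = Add(f, Mul(-2, X)))
Function('U')(C) = -5 (Function('U')(C) = Add(3, Mul(-2, 4)) = Add(3, -8) = -5)
Function('y')(Y) = Mul(18, Y) (Function('y')(Y) = Mul(Mul(6, Y), 3) = Mul(18, Y))
Pow(Add(Function('y')(Mul(-12, 5)), Function('U')(61)), -1) = Pow(Add(Mul(18, Mul(-12, 5)), -5), -1) = Pow(Add(Mul(18, -60), -5), -1) = Pow(Add(-1080, -5), -1) = Pow(-1085, -1) = Rational(-1, 1085)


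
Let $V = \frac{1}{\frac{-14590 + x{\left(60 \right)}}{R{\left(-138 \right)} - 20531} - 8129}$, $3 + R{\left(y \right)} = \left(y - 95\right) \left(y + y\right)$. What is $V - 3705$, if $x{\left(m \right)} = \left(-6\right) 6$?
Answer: $- \frac{659218578767}{177926736} \approx -3705.0$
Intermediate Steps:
$x{\left(m \right)} = -36$
$R{\left(y \right)} = -3 + 2 y \left(-95 + y\right)$ ($R{\left(y \right)} = -3 + \left(y - 95\right) \left(y + y\right) = -3 + \left(-95 + y\right) 2 y = -3 + 2 y \left(-95 + y\right)$)
$V = - \frac{21887}{177926736}$ ($V = \frac{1}{\frac{-14590 - 36}{\left(-3 - -26220 + 2 \left(-138\right)^{2}\right) - 20531} - 8129} = \frac{1}{- \frac{14626}{\left(-3 + 26220 + 2 \cdot 19044\right) - 20531} - 8129} = \frac{1}{- \frac{14626}{\left(-3 + 26220 + 38088\right) - 20531} - 8129} = \frac{1}{- \frac{14626}{64305 - 20531} - 8129} = \frac{1}{- \frac{14626}{43774} - 8129} = \frac{1}{\left(-14626\right) \frac{1}{43774} - 8129} = \frac{1}{- \frac{7313}{21887} - 8129} = \frac{1}{- \frac{177926736}{21887}} = - \frac{21887}{177926736} \approx -0.00012301$)
$V - 3705 = - \frac{21887}{177926736} - 3705 = - \frac{659218578767}{177926736}$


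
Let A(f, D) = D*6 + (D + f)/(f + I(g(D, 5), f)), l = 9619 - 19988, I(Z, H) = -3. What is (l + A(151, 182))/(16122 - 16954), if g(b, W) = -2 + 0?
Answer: 37099/3328 ≈ 11.148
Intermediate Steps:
g(b, W) = -2
l = -10369
A(f, D) = 6*D + (D + f)/(-3 + f) (A(f, D) = D*6 + (D + f)/(f - 3) = 6*D + (D + f)/(-3 + f))
(l + A(151, 182))/(16122 - 16954) = (-10369 + (151 - 17*182 + 6*182*151)/(-3 + 151))/(16122 - 16954) = (-10369 + (151 - 3094 + 164892)/148)/(-832) = (-10369 + (1/148)*161949)*(-1/832) = (-10369 + 4377/4)*(-1/832) = -37099/4*(-1/832) = 37099/3328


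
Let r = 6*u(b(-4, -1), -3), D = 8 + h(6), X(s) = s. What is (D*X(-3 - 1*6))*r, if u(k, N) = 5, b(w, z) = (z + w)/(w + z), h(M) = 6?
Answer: -3780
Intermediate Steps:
b(w, z) = 1 (b(w, z) = (w + z)/(w + z) = 1)
D = 14 (D = 8 + 6 = 14)
r = 30 (r = 6*5 = 30)
(D*X(-3 - 1*6))*r = (14*(-3 - 1*6))*30 = (14*(-3 - 6))*30 = (14*(-9))*30 = -126*30 = -3780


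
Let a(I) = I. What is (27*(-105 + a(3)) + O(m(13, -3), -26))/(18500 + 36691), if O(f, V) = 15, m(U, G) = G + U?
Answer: -913/18397 ≈ -0.049628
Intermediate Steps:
(27*(-105 + a(3)) + O(m(13, -3), -26))/(18500 + 36691) = (27*(-105 + 3) + 15)/(18500 + 36691) = (27*(-102) + 15)/55191 = (-2754 + 15)*(1/55191) = -2739*1/55191 = -913/18397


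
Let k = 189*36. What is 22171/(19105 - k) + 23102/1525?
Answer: 317988477/18759025 ≈ 16.951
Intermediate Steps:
k = 6804
22171/(19105 - k) + 23102/1525 = 22171/(19105 - 1*6804) + 23102/1525 = 22171/(19105 - 6804) + 23102*(1/1525) = 22171/12301 + 23102/1525 = 317988477/18759025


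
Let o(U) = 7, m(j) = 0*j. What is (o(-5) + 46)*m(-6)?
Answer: 0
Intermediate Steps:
m(j) = 0
(o(-5) + 46)*m(-6) = (7 + 46)*0 = 53*0 = 0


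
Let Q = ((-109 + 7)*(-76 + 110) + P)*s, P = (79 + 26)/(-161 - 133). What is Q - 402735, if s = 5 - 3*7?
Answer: -2430689/7 ≈ -3.4724e+5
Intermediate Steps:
P = -5/14 (P = 105/(-294) = 105*(-1/294) = -5/14 ≈ -0.35714)
s = -16 (s = 5 - 21 = -16)
Q = 388456/7 (Q = ((-109 + 7)*(-76 + 110) - 5/14)*(-16) = (-102*34 - 5/14)*(-16) = (-3468 - 5/14)*(-16) = -48557/14*(-16) = 388456/7 ≈ 55494.)
Q - 402735 = 388456/7 - 402735 = -2430689/7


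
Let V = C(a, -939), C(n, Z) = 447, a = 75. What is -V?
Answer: -447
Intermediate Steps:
V = 447
-V = -1*447 = -447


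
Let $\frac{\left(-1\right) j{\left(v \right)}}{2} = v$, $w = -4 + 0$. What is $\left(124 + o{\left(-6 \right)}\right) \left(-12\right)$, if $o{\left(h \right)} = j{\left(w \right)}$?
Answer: $-1584$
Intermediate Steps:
$w = -4$
$j{\left(v \right)} = - 2 v$
$o{\left(h \right)} = 8$ ($o{\left(h \right)} = \left(-2\right) \left(-4\right) = 8$)
$\left(124 + o{\left(-6 \right)}\right) \left(-12\right) = \left(124 + 8\right) \left(-12\right) = 132 \left(-12\right) = -1584$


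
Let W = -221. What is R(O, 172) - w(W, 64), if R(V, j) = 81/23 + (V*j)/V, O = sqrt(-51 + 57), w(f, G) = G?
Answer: 2565/23 ≈ 111.52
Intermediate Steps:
O = sqrt(6) ≈ 2.4495
R(V, j) = 81/23 + j (R(V, j) = 81*(1/23) + j = 81/23 + j)
R(O, 172) - w(W, 64) = (81/23 + 172) - 1*64 = 4037/23 - 64 = 2565/23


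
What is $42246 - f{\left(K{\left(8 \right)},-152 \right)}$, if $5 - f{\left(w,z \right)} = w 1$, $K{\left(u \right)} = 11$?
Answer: $42252$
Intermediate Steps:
$f{\left(w,z \right)} = 5 - w$ ($f{\left(w,z \right)} = 5 - w 1 = 5 - w$)
$42246 - f{\left(K{\left(8 \right)},-152 \right)} = 42246 - \left(5 - 11\right) = 42246 - -6 = 42246 + 6 = 42252$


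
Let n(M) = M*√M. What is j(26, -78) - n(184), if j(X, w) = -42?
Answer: -42 - 368*√46 ≈ -2537.9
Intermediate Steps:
n(M) = M^(3/2)
j(26, -78) - n(184) = -42 - 184^(3/2) = -42 - 368*√46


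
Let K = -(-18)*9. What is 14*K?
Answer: 2268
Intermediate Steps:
K = 162 (K = -9*(-18) = 162)
14*K = 14*162 = 2268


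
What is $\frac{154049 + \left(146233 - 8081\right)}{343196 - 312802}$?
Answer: $\frac{3211}{334} \approx 9.6138$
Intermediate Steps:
$\frac{154049 + \left(146233 - 8081\right)}{343196 - 312802} = \frac{154049 + \left(146233 - 8081\right)}{30394} = \left(154049 + 138152\right) \frac{1}{30394} = 292201 \cdot \frac{1}{30394} = \frac{3211}{334}$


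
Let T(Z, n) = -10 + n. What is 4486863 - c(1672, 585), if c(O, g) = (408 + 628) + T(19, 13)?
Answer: 4485824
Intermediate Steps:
c(O, g) = 1039 (c(O, g) = (408 + 628) + (-10 + 13) = 1036 + 3 = 1039)
4486863 - c(1672, 585) = 4486863 - 1*1039 = 4486863 - 1039 = 4485824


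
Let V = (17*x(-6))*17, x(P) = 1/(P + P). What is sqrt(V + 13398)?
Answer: 31*sqrt(501)/6 ≈ 115.65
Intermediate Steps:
x(P) = 1/(2*P)
V = -289/12 (V = (17*((1/2)/(-6)))*17 = (17*((1/2)*(-1/6)))*17 = (17*(-1/12))*17 = -17/12*17 = -289/12 ≈ -24.083)
sqrt(V + 13398) = sqrt(-289/12 + 13398) = sqrt(160487/12) = 31*sqrt(501)/6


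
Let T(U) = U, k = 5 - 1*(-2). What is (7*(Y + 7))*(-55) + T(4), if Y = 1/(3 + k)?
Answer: -5459/2 ≈ -2729.5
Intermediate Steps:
k = 7 (k = 5 + 2 = 7)
Y = ⅒ (Y = 1/(3 + 7) = 1/10 = ⅒ ≈ 0.10000)
(7*(Y + 7))*(-55) + T(4) = (7*(⅒ + 7))*(-55) + 4 = (7*(71/10))*(-55) + 4 = (497/10)*(-55) + 4 = -5467/2 + 4 = -5459/2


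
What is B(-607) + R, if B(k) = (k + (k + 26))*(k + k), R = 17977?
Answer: 1460209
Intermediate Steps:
B(k) = 2*k*(26 + 2*k) (B(k) = (k + (26 + k))*(2*k) = (26 + 2*k)*(2*k) = 2*k*(26 + 2*k))
B(-607) + R = 4*(-607)*(13 - 607) + 17977 = 4*(-607)*(-594) + 17977 = 1442232 + 17977 = 1460209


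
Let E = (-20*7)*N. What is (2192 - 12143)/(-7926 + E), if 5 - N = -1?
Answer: 3317/2922 ≈ 1.1352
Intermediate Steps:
N = 6 (N = 5 - 1*(-1) = 5 + 1 = 6)
E = -840 (E = -20*7*6 = -140*6 = -840)
(2192 - 12143)/(-7926 + E) = (2192 - 12143)/(-7926 - 840) = -9951/(-8766) = -9951*(-1/8766) = 3317/2922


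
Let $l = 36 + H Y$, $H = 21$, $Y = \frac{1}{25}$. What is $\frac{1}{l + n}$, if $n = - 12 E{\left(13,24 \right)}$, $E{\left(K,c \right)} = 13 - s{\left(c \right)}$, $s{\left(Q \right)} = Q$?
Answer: $\frac{25}{4221} \approx 0.0059228$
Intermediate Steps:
$Y = \frac{1}{25} \approx 0.04$
$E{\left(K,c \right)} = 13 - c$
$n = 132$ ($n = - 12 \left(13 - 24\right) = \left(-12\right) \left(-11\right) = 132$)
$l = \frac{921}{25}$ ($l = 36 + 21 \cdot \frac{1}{25} = 36 + \frac{21}{25} = \frac{921}{25} \approx 36.84$)
$\frac{1}{l + n} = \frac{1}{\frac{921}{25} + 132} = \frac{1}{\frac{4221}{25}} = \frac{25}{4221}$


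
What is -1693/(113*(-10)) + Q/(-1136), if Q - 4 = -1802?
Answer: 988747/320920 ≈ 3.0810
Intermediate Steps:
Q = -1798 (Q = 4 - 1802 = -1798)
-1693/(113*(-10)) + Q/(-1136) = -1693/(113*(-10)) - 1798/(-1136) = -1693/(-1130) - 1798*(-1/1136) = -1693*(-1/1130) + 899/568 = 1693/1130 + 899/568 = 988747/320920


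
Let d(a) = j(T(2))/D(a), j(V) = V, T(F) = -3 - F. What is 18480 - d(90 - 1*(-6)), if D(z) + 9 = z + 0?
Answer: 1607765/87 ≈ 18480.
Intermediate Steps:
D(z) = -9 + z (D(z) = -9 + (z + 0) = -9 + z)
d(a) = -5/(-9 + a) (d(a) = (-3 - 1*2)/(-9 + a) = (-3 - 2)/(-9 + a) = -5/(-9 + a))
18480 - d(90 - 1*(-6)) = 18480 - (-5)/(-9 + (90 - 1*(-6))) = 18480 - (-5)/(-9 + (90 + 6)) = 18480 - (-5)/(-9 + 96) = 18480 - (-5)/87 = 18480 - 1*(-5/87) = 18480 + 5/87 = 1607765/87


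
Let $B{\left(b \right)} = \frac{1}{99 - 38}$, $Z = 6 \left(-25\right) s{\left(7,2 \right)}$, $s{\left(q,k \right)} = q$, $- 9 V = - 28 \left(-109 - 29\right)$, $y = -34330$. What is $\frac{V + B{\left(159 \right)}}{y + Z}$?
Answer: $\frac{15713}{1294908} \approx 0.012134$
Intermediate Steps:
$V = - \frac{1288}{3}$ ($V = - \frac{\left(-28\right) \left(-109 - 29\right)}{9} = - \frac{\left(-28\right) \left(-138\right)}{9} = \left(- \frac{1}{9}\right) 3864 = - \frac{1288}{3} \approx -429.33$)
$Z = -1050$ ($Z = 6 \left(-25\right) 7 = \left(-150\right) 7 = -1050$)
$B{\left(b \right)} = \frac{1}{61}$
$\frac{V + B{\left(159 \right)}}{y + Z} = \frac{- \frac{1288}{3} + \frac{1}{61}}{-34330 - 1050} = - \frac{78565}{183 \left(-35380\right)} = \left(- \frac{78565}{183}\right) \left(- \frac{1}{35380}\right) = \frac{15713}{1294908}$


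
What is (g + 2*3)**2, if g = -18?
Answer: 144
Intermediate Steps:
(g + 2*3)**2 = (-18 + 2*3)**2 = (-18 + 6)**2 = (-12)**2 = 144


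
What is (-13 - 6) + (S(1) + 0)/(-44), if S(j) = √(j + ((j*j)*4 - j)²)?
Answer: -19 - √10/44 ≈ -19.072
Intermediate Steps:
S(j) = √(j + (-j + 4*j²)²) (S(j) = √(j + (j²*4 - j)²) = √(j + (4*j² - j)²) = √(j + (-j + 4*j²)²))
(-13 - 6) + (S(1) + 0)/(-44) = (-13 - 6) + (√(1*(1 + 1*(-1 + 4*1)²)) + 0)/(-44) = -19 - (√(1*(1 + 1*(-1 + 4)²)) + 0)/44 = -19 - (√(1*(1 + 1*3²)) + 0)/44 = -19 - (√(1*(1 + 1*9)) + 0)/44 = -19 - (√(1*(1 + 9)) + 0)/44 = -19 - (√(1*10) + 0)/44 = -19 - (√10 + 0)/44 = -19 - √10/44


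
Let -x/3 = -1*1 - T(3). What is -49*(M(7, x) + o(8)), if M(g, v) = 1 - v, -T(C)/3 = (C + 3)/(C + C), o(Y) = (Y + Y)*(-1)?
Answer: 441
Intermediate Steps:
o(Y) = -2*Y (o(Y) = (2*Y)*(-1) = -2*Y)
T(C) = -3*(3 + C)/(2*C) (T(C) = -3*(C + 3)/(C + C) = -3*(3 + C)/(2*C))
x = -6 (x = -3*(-1*1 - 3*(-3 - 1*3)/(2*3)) = -3*(-1 - 3*(-3 - 3)/(2*3)) = -3*(-1 - 3*(-6)/(2*3)) = -3*(-1 - 1*(-3)) = -3*(-1 + 3) = -3*2 = -6)
-49*(M(7, x) + o(8)) = -49*((1 - 1*(-6)) - 2*8) = -49*((1 + 6) - 16) = -49*(7 - 16) = -49*(-9) = 441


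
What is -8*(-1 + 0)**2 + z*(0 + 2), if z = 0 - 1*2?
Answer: -12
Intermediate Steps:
z = -2 (z = 0 - 2 = -2)
-8*(-1 + 0)**2 + z*(0 + 2) = -8*(-1 + 0)**2 - 2*(0 + 2) = -8*(-1)**2 - 2*2 = -8*1 - 4 = -8 - 4 = -12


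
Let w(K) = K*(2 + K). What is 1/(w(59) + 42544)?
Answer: 1/46143 ≈ 2.1672e-5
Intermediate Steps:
1/(w(59) + 42544) = 1/(59*(2 + 59) + 42544) = 1/(59*61 + 42544) = 1/(3599 + 42544) = 1/46143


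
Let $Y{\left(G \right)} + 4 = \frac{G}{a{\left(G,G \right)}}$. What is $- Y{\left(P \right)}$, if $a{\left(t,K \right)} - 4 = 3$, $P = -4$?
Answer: $\frac{32}{7} \approx 4.5714$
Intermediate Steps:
$a{\left(t,K \right)} = 7$ ($a{\left(t,K \right)} = 4 + 3 = 7$)
$Y{\left(G \right)} = -4 + \frac{G}{7}$
$- Y{\left(P \right)} = - (-4 + \frac{1}{7} \left(-4\right)) = - (-4 - \frac{4}{7}) = \left(-1\right) \left(- \frac{32}{7}\right) = \frac{32}{7}$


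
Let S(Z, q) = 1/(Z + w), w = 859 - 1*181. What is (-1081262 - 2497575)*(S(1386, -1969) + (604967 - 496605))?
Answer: -800439709406453/2064 ≈ -3.8781e+11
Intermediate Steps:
w = 678 (w = 859 - 181 = 678)
S(Z, q) = 1/(678 + Z) (S(Z, q) = 1/(Z + 678) = 1/(678 + Z))
(-1081262 - 2497575)*(S(1386, -1969) + (604967 - 496605)) = (-1081262 - 2497575)*(1/(678 + 1386) + (604967 - 496605)) = -3578837*(1/2064 + 108362) = -3578837*223659169/2064 = -800439709406453/2064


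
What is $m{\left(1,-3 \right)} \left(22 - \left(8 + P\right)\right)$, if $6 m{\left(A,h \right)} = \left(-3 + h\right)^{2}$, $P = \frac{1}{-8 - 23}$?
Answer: $\frac{2610}{31} \approx 84.194$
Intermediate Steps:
$P = - \frac{1}{31}$ ($P = \frac{1}{-31} = - \frac{1}{31} \approx -0.032258$)
$m{\left(A,h \right)} = \frac{\left(-3 + h\right)^{2}}{6}$
$m{\left(1,-3 \right)} \left(22 - \left(8 + P\right)\right) = \frac{\left(-3 - 3\right)^{2}}{6} \left(22 - \frac{247}{31}\right) = \frac{\left(-6\right)^{2}}{6} \left(22 + \left(-8 + \frac{1}{31}\right)\right) = \frac{1}{6} \cdot 36 \left(22 - \frac{247}{31}\right) = 6 \cdot \frac{435}{31} = \frac{2610}{31}$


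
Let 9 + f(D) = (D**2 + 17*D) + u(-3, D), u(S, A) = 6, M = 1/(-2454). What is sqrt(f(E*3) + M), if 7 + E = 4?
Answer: I*sqrt(451661154)/2454 ≈ 8.6603*I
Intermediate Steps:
E = -3 (E = -7 + 4 = -3)
M = -1/2454 ≈ -0.00040750
f(D) = -3 + D**2 + 17*D (f(D) = -9 + ((D**2 + 17*D) + 6) = -9 + (6 + D**2 + 17*D) = -3 + D**2 + 17*D)
sqrt(f(E*3) + M) = sqrt((-3 + (-3*3)**2 + 17*(-3*3)) - 1/2454) = sqrt((-3 + (-9)**2 + 17*(-9)) - 1/2454) = sqrt((-3 + 81 - 153) - 1/2454) = sqrt(-75 - 1/2454) = sqrt(-184051/2454) = I*sqrt(451661154)/2454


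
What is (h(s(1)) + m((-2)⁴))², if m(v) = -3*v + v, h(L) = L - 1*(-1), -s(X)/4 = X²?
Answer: 1225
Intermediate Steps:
s(X) = -4*X²
h(L) = 1 + L (h(L) = L + 1 = 1 + L)
m(v) = -2*v
(h(s(1)) + m((-2)⁴))² = ((1 - 4*1²) - 2*(-2)⁴)² = ((1 - 4*1) - 2*16)² = ((1 - 4) - 32)² = (-3 - 32)² = (-35)² = 1225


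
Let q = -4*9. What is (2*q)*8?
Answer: -576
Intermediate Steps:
q = -36
(2*q)*8 = (2*(-36))*8 = -72*8 = -576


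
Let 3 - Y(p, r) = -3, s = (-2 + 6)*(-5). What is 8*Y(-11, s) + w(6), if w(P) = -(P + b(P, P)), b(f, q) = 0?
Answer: 42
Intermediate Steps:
s = -20 (s = 4*(-5) = -20)
Y(p, r) = 6 (Y(p, r) = 3 - 1*(-3) = 3 + 3 = 6)
w(P) = -P (w(P) = -(P + 0) = -P)
8*Y(-11, s) + w(6) = 8*6 - 1*6 = 48 - 6 = 42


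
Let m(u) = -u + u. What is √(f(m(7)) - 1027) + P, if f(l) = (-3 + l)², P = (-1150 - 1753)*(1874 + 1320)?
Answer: -9272182 + I*√1018 ≈ -9.2722e+6 + 31.906*I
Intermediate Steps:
m(u) = 0
P = -9272182 (P = -2903*3194 = -9272182)
√(f(m(7)) - 1027) + P = √((-3 + 0)² - 1027) - 9272182 = √((-3)² - 1027) - 9272182 = √(9 - 1027) - 9272182 = √(-1018) - 9272182 = I*√1018 - 9272182 = -9272182 + I*√1018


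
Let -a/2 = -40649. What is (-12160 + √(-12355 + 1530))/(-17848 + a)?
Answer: -1216/6345 + I*√433/12690 ≈ -0.19165 + 0.0016398*I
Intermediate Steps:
a = 81298 (a = -2*(-40649) = 81298)
(-12160 + √(-12355 + 1530))/(-17848 + a) = (-12160 + √(-12355 + 1530))/(-17848 + 81298) = (-12160 + √(-10825))/63450 = (-12160 + 5*I*√433)*(1/63450) = -1216/6345 + I*√433/12690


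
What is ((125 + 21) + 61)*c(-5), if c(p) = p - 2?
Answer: -1449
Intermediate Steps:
c(p) = -2 + p
((125 + 21) + 61)*c(-5) = ((125 + 21) + 61)*(-2 - 5) = (146 + 61)*(-7) = 207*(-7) = -1449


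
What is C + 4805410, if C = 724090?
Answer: 5529500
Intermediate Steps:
C + 4805410 = 724090 + 4805410 = 5529500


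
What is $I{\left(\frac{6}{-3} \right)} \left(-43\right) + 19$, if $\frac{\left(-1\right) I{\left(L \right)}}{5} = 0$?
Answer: $19$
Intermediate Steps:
$I{\left(L \right)} = 0$ ($I{\left(L \right)} = \left(-5\right) 0 = 0$)
$I{\left(\frac{6}{-3} \right)} \left(-43\right) + 19 = 0 \left(-43\right) + 19 = 0 + 19 = 19$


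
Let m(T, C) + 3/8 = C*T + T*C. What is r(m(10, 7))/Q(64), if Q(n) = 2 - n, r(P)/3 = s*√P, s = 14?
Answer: -21*√2234/124 ≈ -8.0046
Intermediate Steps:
m(T, C) = -3/8 + 2*C*T (m(T, C) = -3/8 + (C*T + T*C) = -3/8 + (C*T + C*T) = -3/8 + 2*C*T)
r(P) = 42*√P (r(P) = 3*(14*√P) = 42*√P)
r(m(10, 7))/Q(64) = (42*√(-3/8 + 2*7*10))/(2 - 1*64) = (42*√(-3/8 + 140))/(2 - 64) = (42*√(1117/8))/(-62) = (42*(√2234/4))*(-1/62) = (21*√2234/2)*(-1/62) = -21*√2234/124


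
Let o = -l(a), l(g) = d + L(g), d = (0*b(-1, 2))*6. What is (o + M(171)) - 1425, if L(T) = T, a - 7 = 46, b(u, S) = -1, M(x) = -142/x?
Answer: -252880/171 ≈ -1478.8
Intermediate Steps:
a = 53 (a = 7 + 46 = 53)
d = 0 (d = (0*(-1))*6 = 0*6 = 0)
l(g) = g (l(g) = 0 + g = g)
o = -53 (o = -1*53 = -53)
(o + M(171)) - 1425 = (-53 - 142/171) - 1425 = -9205/171 - 1425 = -252880/171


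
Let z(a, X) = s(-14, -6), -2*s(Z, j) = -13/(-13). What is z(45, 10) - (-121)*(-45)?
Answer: -10891/2 ≈ -5445.5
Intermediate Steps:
s(Z, j) = -½ (s(Z, j) = -(-13)/(2*(-13)) = -(-13)*(-1)/(2*13) = -½*1 = -½)
z(a, X) = -½
z(45, 10) - (-121)*(-45) = -½ - (-121)*(-45) = -½ - 1*5445 = -½ - 5445 = -10891/2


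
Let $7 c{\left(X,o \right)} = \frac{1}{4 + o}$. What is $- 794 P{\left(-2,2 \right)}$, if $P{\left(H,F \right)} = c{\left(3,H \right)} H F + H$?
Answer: $\frac{12704}{7} \approx 1814.9$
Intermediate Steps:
$c{\left(X,o \right)} = \frac{1}{7 \left(4 + o\right)}$
$P{\left(H,F \right)} = H + \frac{F H}{7 \left(4 + H\right)}$ ($P{\left(H,F \right)} = \frac{1}{7 \left(4 + H\right)} H F + H = \frac{H}{7 \left(4 + H\right)} F + H = \frac{F H}{7 \left(4 + H\right)} + H = H + \frac{F H}{7 \left(4 + H\right)}$)
$- 794 P{\left(-2,2 \right)} = - 794 \cdot \frac{1}{7} \left(-2\right) \frac{1}{4 - 2} \left(28 + 2 + 7 \left(-2\right)\right) = - 794 \cdot \frac{1}{7} \left(-2\right) \frac{1}{2} \left(28 + 2 - 14\right) = - 794 \cdot \frac{1}{7} \left(-2\right) \frac{1}{2} \cdot 16 = \left(-794\right) \left(- \frac{16}{7}\right) = \frac{12704}{7}$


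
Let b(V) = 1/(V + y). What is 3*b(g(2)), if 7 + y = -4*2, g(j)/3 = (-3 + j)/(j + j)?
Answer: -4/21 ≈ -0.19048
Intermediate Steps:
g(j) = 3*(-3 + j)/(2*j) (g(j) = 3*((-3 + j)/(j + j)) = 3*((-3 + j)/((2*j))) = 3*((-3 + j)*(1/(2*j))) = 3*((-3 + j)/(2*j)) = 3*(-3 + j)/(2*j))
y = -15 (y = -7 - 4*2 = -7 - 8 = -15)
b(V) = 1/(-15 + V) (b(V) = 1/(V - 15) = 1/(-15 + V))
3*b(g(2)) = 3/(-15 + (3/2)*(-3 + 2)/2) = 3/(-15 + (3/2)*(1/2)*(-1)) = 3/(-15 - 3/4) = 3/(-63/4) = 3*(-4/63) = -4/21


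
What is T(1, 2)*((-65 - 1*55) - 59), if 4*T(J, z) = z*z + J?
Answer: -895/4 ≈ -223.75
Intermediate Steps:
T(J, z) = J/4 + z²/4 (T(J, z) = (z*z + J)/4 = (z² + J)/4 = (J + z²)/4 = J/4 + z²/4)
T(1, 2)*((-65 - 1*55) - 59) = ((¼)*1 + (¼)*2²)*((-65 - 1*55) - 59) = (¼ + (¼)*4)*((-65 - 55) - 59) = (¼ + 1)*(-120 - 59) = (5/4)*(-179) = -895/4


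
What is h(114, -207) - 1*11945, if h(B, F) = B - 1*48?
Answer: -11879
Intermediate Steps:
h(B, F) = -48 + B (h(B, F) = B - 48 = -48 + B)
h(114, -207) - 1*11945 = (-48 + 114) - 1*11945 = 66 - 11945 = -11879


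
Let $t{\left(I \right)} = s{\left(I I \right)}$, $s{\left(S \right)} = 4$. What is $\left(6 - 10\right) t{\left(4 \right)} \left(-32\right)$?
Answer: $512$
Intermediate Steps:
$t{\left(I \right)} = 4$
$\left(6 - 10\right) t{\left(4 \right)} \left(-32\right) = \left(6 - 10\right) 4 \left(-32\right) = \left(-4\right) 4 \left(-32\right) = \left(-16\right) \left(-32\right) = 512$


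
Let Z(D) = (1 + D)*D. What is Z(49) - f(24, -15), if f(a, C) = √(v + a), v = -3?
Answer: 2450 - √21 ≈ 2445.4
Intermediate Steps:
Z(D) = D*(1 + D)
f(a, C) = √(-3 + a)
Z(49) - f(24, -15) = 49*(1 + 49) - √(-3 + 24) = 49*50 - √21 = 2450 - √21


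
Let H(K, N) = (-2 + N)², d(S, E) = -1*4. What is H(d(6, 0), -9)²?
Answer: 14641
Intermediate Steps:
d(S, E) = -4
H(d(6, 0), -9)² = ((-2 - 9)²)² = ((-11)²)² = 121² = 14641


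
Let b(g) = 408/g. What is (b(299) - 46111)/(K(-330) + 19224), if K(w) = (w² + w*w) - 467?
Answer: -13786781/70730543 ≈ -0.19492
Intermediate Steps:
K(w) = -467 + 2*w² (K(w) = (w² + w²) - 467 = 2*w² - 467 = -467 + 2*w²)
(b(299) - 46111)/(K(-330) + 19224) = (408/299 - 46111)/((-467 + 2*(-330)²) + 19224) = (408*(1/299) - 46111)/((-467 + 2*108900) + 19224) = (408/299 - 46111)/((-467 + 217800) + 19224) = -13786781/(299*(217333 + 19224)) = -13786781/299/236557 = -13786781/299*1/236557 = -13786781/70730543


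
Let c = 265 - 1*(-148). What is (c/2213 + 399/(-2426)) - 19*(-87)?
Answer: 8874642865/5368738 ≈ 1653.0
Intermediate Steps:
c = 413 (c = 265 + 148 = 413)
(c/2213 + 399/(-2426)) - 19*(-87) = (413/2213 + 399/(-2426)) - 19*(-87) = (413*(1/2213) + 399*(-1/2426)) - 1*(-1653) = (413/2213 - 399/2426) + 1653 = 118951/5368738 + 1653 = 8874642865/5368738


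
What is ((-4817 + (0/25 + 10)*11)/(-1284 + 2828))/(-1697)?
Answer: 4707/2620168 ≈ 0.0017965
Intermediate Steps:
((-4817 + (0/25 + 10)*11)/(-1284 + 2828))/(-1697) = ((-4817 + (0*(1/25) + 10)*11)/1544)*(-1/1697) = ((-4817 + (0 + 10)*11)*(1/1544))*(-1/1697) = ((-4817 + 10*11)*(1/1544))*(-1/1697) = ((-4817 + 110)*(1/1544))*(-1/1697) = -4707*1/1544*(-1/1697) = -4707/1544*(-1/1697) = 4707/2620168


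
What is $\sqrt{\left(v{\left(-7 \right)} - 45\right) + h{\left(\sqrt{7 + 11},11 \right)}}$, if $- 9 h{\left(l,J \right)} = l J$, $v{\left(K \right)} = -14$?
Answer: $\frac{\sqrt{-531 - 33 \sqrt{2}}}{3} \approx 8.0116 i$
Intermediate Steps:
$h{\left(l,J \right)} = - \frac{J l}{9}$ ($h{\left(l,J \right)} = - \frac{l J}{9} = - \frac{J l}{9}$)
$\sqrt{\left(v{\left(-7 \right)} - 45\right) + h{\left(\sqrt{7 + 11},11 \right)}} = \sqrt{\left(-14 - 45\right) - \frac{11 \sqrt{7 + 11}}{9}} = \sqrt{-59 - \frac{11 \sqrt{18}}{9}} = \sqrt{-59 - \frac{11 \cdot 3 \sqrt{2}}{9}} = \sqrt{-59 - \frac{11 \sqrt{2}}{3}}$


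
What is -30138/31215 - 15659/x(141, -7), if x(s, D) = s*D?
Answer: 21859499/1467105 ≈ 14.900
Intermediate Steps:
x(s, D) = D*s
-30138/31215 - 15659/x(141, -7) = -30138/31215 - 15659/((-7*141)) = -30138*1/31215 - 15659/(-987) = -10046/10405 - 15659*(-1/987) = -10046/10405 + 2237/141 = 21859499/1467105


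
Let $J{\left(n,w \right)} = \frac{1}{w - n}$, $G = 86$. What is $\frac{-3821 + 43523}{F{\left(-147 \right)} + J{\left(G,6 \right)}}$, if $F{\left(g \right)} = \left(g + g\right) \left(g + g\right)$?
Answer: $\frac{3176160}{6914879} \approx 0.45932$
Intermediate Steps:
$F{\left(g \right)} = 4 g^{2}$ ($F{\left(g \right)} = 2 g 2 g = 4 g^{2}$)
$\frac{-3821 + 43523}{F{\left(-147 \right)} + J{\left(G,6 \right)}} = \frac{-3821 + 43523}{4 \left(-147\right)^{2} + \frac{1}{6 - 86}} = \frac{39702}{4 \cdot 21609 + \frac{1}{6 - 86}} = \frac{39702}{86436 + \frac{1}{-80}} = \frac{39702}{86436 - \frac{1}{80}} = \frac{39702}{\frac{6914879}{80}} = 39702 \cdot \frac{80}{6914879} = \frac{3176160}{6914879}$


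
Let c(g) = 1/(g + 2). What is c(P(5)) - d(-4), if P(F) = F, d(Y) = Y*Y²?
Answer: 449/7 ≈ 64.143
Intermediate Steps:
d(Y) = Y³
c(g) = 1/(2 + g)
c(P(5)) - d(-4) = 1/(2 + 5) - 1*(-4)³ = 1/7 - 1*(-64) = ⅐ + 64 = 449/7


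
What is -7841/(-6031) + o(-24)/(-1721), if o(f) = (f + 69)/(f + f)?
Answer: 216000241/166069616 ≈ 1.3007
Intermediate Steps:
o(f) = (69 + f)/(2*f) (o(f) = (69 + f)/((2*f)) = (69 + f)*(1/(2*f)) = (69 + f)/(2*f))
-7841/(-6031) + o(-24)/(-1721) = -7841/(-6031) + ((½)*(69 - 24)/(-24))/(-1721) = -7841*(-1/6031) + ((½)*(-1/24)*45)*(-1/1721) = 7841/6031 - 15/16*(-1/1721) = 7841/6031 + 15/27536 = 216000241/166069616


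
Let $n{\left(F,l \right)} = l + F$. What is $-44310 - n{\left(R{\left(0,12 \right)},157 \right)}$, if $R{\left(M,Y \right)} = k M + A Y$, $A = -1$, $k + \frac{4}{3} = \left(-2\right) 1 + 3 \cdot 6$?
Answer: $-44455$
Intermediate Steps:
$k = \frac{44}{3}$ ($k = - \frac{4}{3} + \left(\left(-2\right) 1 + 3 \cdot 6\right) = - \frac{4}{3} + \left(-2 + 18\right) = - \frac{4}{3} + 16 = \frac{44}{3} \approx 14.667$)
$R{\left(M,Y \right)} = - Y + \frac{44 M}{3}$ ($R{\left(M,Y \right)} = \frac{44 M}{3} - Y = - Y + \frac{44 M}{3}$)
$n{\left(F,l \right)} = F + l$
$-44310 - n{\left(R{\left(0,12 \right)},157 \right)} = -44310 - \left(\left(\left(-1\right) 12 + \frac{44}{3} \cdot 0\right) + 157\right) = -44310 - \left(\left(-12 + 0\right) + 157\right) = -44310 - \left(-12 + 157\right) = -44310 - 145 = -44455$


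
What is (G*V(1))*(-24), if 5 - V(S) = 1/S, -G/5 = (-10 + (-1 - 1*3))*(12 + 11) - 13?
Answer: -160800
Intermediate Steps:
G = 1675 (G = -5*((-10 + (-1 - 1*3))*(12 + 11) - 13) = -5*((-10 + (-1 - 3))*23 - 13) = -5*((-10 - 4)*23 - 13) = -5*(-14*23 - 13) = -5*(-322 - 13) = -5*(-335) = 1675)
V(S) = 5 - 1/S
(G*V(1))*(-24) = (1675*(5 - 1/1))*(-24) = (1675*(5 - 1*1))*(-24) = (1675*(5 - 1))*(-24) = (1675*4)*(-24) = 6700*(-24) = -160800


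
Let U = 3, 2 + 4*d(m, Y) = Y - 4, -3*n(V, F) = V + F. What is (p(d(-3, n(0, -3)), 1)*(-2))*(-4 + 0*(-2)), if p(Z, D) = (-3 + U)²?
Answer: 0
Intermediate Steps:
n(V, F) = -F/3 - V/3 (n(V, F) = -(V + F)/3 = -(F + V)/3 = -F/3 - V/3)
d(m, Y) = -3/2 + Y/4 (d(m, Y) = -½ + (Y - 4)/4 = -½ + (-4 + Y)/4 = -½ + (-1 + Y/4) = -3/2 + Y/4)
p(Z, D) = 0 (p(Z, D) = (-3 + 3)² = 0² = 0)
(p(d(-3, n(0, -3)), 1)*(-2))*(-4 + 0*(-2)) = (0*(-2))*(-4 + 0*(-2)) = 0*(-4 + 0) = 0*(-4) = 0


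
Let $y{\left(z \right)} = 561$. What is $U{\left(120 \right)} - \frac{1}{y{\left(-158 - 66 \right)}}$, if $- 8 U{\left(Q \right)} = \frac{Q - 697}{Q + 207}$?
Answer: $\frac{107027}{489192} \approx 0.21878$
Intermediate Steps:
$U{\left(Q \right)} = - \frac{-697 + Q}{8 \left(207 + Q\right)}$ ($U{\left(Q \right)} = - \frac{\left(Q - 697\right) \frac{1}{Q + 207}}{8} = - \frac{\left(-697 + Q\right) \frac{1}{207 + Q}}{8} = - \frac{\frac{1}{207 + Q} \left(-697 + Q\right)}{8} = - \frac{-697 + Q}{8 \left(207 + Q\right)}$)
$U{\left(120 \right)} - \frac{1}{y{\left(-158 - 66 \right)}} = \frac{697 - 120}{8 \left(207 + 120\right)} - \frac{1}{561} = \frac{697 - 120}{8 \cdot 327} - \frac{1}{561} = \frac{1}{8} \cdot \frac{1}{327} \cdot 577 - \frac{1}{561} = \frac{577}{2616} - \frac{1}{561} = \frac{107027}{489192}$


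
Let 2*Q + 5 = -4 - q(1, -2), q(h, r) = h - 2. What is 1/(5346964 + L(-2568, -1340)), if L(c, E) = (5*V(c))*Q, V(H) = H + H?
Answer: 1/5449684 ≈ 1.8350e-7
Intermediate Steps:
V(H) = 2*H
q(h, r) = -2 + h
Q = -4 (Q = -5/2 + (-4 - (-2 + 1))/2 = -5/2 + (-4 - 1*(-1))/2 = -5/2 + (-4 + 1)/2 = -5/2 + (½)*(-3) = -5/2 - 3/2 = -4)
L(c, E) = -40*c (L(c, E) = (5*(2*c))*(-4) = (10*c)*(-4) = -40*c)
1/(5346964 + L(-2568, -1340)) = 1/(5346964 - 40*(-2568)) = 1/(5346964 + 102720) = 1/5449684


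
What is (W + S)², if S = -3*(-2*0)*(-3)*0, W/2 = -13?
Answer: 676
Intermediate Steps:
W = -26 (W = 2*(-13) = -26)
S = 0 (S = -0*(-3)*0 = -3*0*0 = 0*0 = 0)
(W + S)² = (-26 + 0)² = (-26)² = 676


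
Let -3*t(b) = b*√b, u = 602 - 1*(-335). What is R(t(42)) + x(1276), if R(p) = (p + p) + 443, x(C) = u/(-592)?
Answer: 261319/592 - 28*√42 ≈ 259.96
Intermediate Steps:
u = 937 (u = 602 + 335 = 937)
t(b) = -b^(3/2)/3 (t(b) = -b*√b/3 = -b^(3/2)/3)
x(C) = -937/592 (x(C) = 937/(-592) = 937*(-1/592) = -937/592)
R(p) = 443 + 2*p (R(p) = 2*p + 443 = 443 + 2*p)
R(t(42)) + x(1276) = (443 + 2*(-14*√42)) - 937/592 = (443 - 28*√42) - 937/592 = 261319/592 - 28*√42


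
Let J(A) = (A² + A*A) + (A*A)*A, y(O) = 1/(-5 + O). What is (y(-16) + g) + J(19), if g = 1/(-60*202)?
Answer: 214389331/28280 ≈ 7581.0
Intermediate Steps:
J(A) = A³ + 2*A² (J(A) = (A² + A²) + A²*A = 2*A² + A³ = A³ + 2*A²)
g = -1/12120 (g = -1/60*1/202 = -1/12120 ≈ -8.2508e-5)
(y(-16) + g) + J(19) = (1/(-5 - 16) - 1/12120) + 19²*(2 + 19) = (1/(-21) - 1/12120) + 361*21 = (-1/21 - 1/12120) + 7581 = -1349/28280 + 7581 = 214389331/28280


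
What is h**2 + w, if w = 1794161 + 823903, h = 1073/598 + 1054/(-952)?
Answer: 183501144193585/70090384 ≈ 2.6181e+6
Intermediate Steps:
h = 5753/8372 (h = 1073*(1/598) + 1054*(-1/952) = 1073/598 - 31/28 = 5753/8372 ≈ 0.68717)
w = 2618064
h**2 + w = (5753/8372)**2 + 2618064 = 33097009/70090384 + 2618064 = 183501144193585/70090384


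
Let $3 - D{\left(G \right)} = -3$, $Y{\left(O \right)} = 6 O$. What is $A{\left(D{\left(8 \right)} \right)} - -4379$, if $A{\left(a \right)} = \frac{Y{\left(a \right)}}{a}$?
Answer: $4385$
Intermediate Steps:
$D{\left(G \right)} = 6$ ($D{\left(G \right)} = 3 - -3 = 3 + 3 = 6$)
$A{\left(a \right)} = 6$ ($A{\left(a \right)} = \frac{6 a}{a} = 6$)
$A{\left(D{\left(8 \right)} \right)} - -4379 = 6 - -4379 = 6 + 4379 = 4385$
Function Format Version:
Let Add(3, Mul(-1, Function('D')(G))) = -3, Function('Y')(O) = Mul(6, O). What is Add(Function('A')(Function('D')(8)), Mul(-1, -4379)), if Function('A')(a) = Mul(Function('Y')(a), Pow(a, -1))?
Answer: 4385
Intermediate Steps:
Function('D')(G) = 6 (Function('D')(G) = Add(3, Mul(-1, -3)) = Add(3, 3) = 6)
Function('A')(a) = 6 (Function('A')(a) = Mul(Mul(6, a), Pow(a, -1)) = 6)
Add(Function('A')(Function('D')(8)), Mul(-1, -4379)) = Add(6, Mul(-1, -4379)) = Add(6, 4379) = 4385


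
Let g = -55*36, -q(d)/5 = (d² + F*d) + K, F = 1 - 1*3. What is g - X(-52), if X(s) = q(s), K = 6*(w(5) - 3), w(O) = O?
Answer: 12120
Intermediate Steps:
F = -2 (F = 1 - 3 = -2)
K = 12 (K = 6*(5 - 3) = 6*2 = 12)
q(d) = -60 - 5*d² + 10*d (q(d) = -5*((d² - 2*d) + 12) = -5*(12 + d² - 2*d) = -60 - 5*d² + 10*d)
X(s) = -60 - 5*s² + 10*s
g = -1980
g - X(-52) = -1980 - (-60 - 5*(-52)² + 10*(-52)) = -1980 - (-60 - 5*2704 - 520) = -1980 - (-60 - 13520 - 520) = -1980 - 1*(-14100) = -1980 + 14100 = 12120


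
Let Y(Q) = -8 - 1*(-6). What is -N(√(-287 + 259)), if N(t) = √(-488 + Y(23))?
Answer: -7*I*√10 ≈ -22.136*I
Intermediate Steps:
Y(Q) = -2 (Y(Q) = -8 + 6 = -2)
N(t) = 7*I*√10 (N(t) = √(-488 - 2) = √(-490) = 7*I*√10)
-N(√(-287 + 259)) = -7*I*√10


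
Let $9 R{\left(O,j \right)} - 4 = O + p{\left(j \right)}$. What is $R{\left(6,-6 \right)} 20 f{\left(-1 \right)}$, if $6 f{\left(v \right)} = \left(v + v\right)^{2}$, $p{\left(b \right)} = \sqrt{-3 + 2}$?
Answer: $\frac{400}{27} + \frac{40 i}{27} \approx 14.815 + 1.4815 i$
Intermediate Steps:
$p{\left(b \right)} = i$ ($p{\left(b \right)} = \sqrt{-1} = i$)
$f{\left(v \right)} = \frac{2 v^{2}}{3}$ ($f{\left(v \right)} = \frac{\left(v + v\right)^{2}}{6} = \frac{\left(2 v\right)^{2}}{6} = \frac{4 v^{2}}{6} = \frac{2 v^{2}}{3}$)
$R{\left(O,j \right)} = \frac{4}{9} + \frac{i}{9} + \frac{O}{9}$ ($R{\left(O,j \right)} = \frac{4}{9} + \frac{O + i}{9} = \frac{4}{9} + \frac{i + O}{9} = \frac{4}{9} + \left(\frac{i}{9} + \frac{O}{9}\right) = \frac{4}{9} + \frac{i}{9} + \frac{O}{9}$)
$R{\left(6,-6 \right)} 20 f{\left(-1 \right)} = \left(\frac{4}{9} + \frac{i}{9} + \frac{1}{9} \cdot 6\right) 20 \frac{2 \left(-1\right)^{2}}{3} = \left(\frac{4}{9} + \frac{i}{9} + \frac{2}{3}\right) 20 \cdot \frac{2}{3} \cdot 1 = \left(\frac{10}{9} + \frac{i}{9}\right) 20 \cdot \frac{2}{3} = \left(\frac{200}{9} + \frac{20 i}{9}\right) \frac{2}{3} = \frac{400}{27} + \frac{40 i}{27}$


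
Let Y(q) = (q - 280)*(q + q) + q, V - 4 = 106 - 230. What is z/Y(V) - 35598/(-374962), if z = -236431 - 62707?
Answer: -27188061629/8987839140 ≈ -3.0250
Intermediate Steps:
V = -120 (V = 4 + (106 - 230) = 4 - 124 = -120)
z = -299138
Y(q) = q + 2*q*(-280 + q) (Y(q) = (-280 + q)*(2*q) + q = 2*q*(-280 + q) + q = q + 2*q*(-280 + q))
z/Y(V) - 35598/(-374962) = -299138*(-1/(120*(-559 + 2*(-120)))) - 35598/(-374962) = -299138*(-1/(120*(-559 - 240))) - 35598*(-1/374962) = -299138/((-120*(-799))) + 17799/187481 = -299138/95880 + 17799/187481 = -299138*1/95880 + 17799/187481 = -149569/47940 + 17799/187481 = -27188061629/8987839140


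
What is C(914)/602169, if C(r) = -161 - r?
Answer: -1075/602169 ≈ -0.0017852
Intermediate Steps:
C(914)/602169 = (-161 - 1*914)/602169 = (-161 - 914)*(1/602169) = -1075*1/602169 = -1075/602169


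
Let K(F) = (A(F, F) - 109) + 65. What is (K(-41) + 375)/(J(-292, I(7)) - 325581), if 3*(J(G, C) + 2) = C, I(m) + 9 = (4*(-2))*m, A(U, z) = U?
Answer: -435/488407 ≈ -0.00089065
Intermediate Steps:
I(m) = -9 - 8*m (I(m) = -9 + (4*(-2))*m = -9 - 8*m)
J(G, C) = -2 + C/3
K(F) = -44 + F (K(F) = (F - 109) + 65 = (-109 + F) + 65 = -44 + F)
(K(-41) + 375)/(J(-292, I(7)) - 325581) = ((-44 - 41) + 375)/((-2 + (-9 - 8*7)/3) - 325581) = (-85 + 375)/((-2 + (-9 - 56)/3) - 325581) = 290/((-2 + (1/3)*(-65)) - 325581) = 290/((-2 - 65/3) - 325581) = 290/(-71/3 - 325581) = 290/(-976814/3) = 290*(-3/976814) = -435/488407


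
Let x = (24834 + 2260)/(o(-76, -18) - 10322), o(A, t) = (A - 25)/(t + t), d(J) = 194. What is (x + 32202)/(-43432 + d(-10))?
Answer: -5980888899/8031263929 ≈ -0.74470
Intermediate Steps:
o(A, t) = (-25 + A)/(2*t) (o(A, t) = (-25 + A)/((2*t)) = (-25 + A)*(1/(2*t)) = (-25 + A)/(2*t))
x = -975384/371491 (x = (24834 + 2260)/((1/2)*(-25 - 76)/(-18) - 10322) = 27094/((1/2)*(-1/18)*(-101) - 10322) = 27094/(101/36 - 10322) = 27094/(-371491/36) = 27094*(-36/371491) = -975384/371491 ≈ -2.6256)
(x + 32202)/(-43432 + d(-10)) = (-975384/371491 + 32202)/(-43432 + 194) = (11961777798/371491)/(-43238) = (11961777798/371491)*(-1/43238) = -5980888899/8031263929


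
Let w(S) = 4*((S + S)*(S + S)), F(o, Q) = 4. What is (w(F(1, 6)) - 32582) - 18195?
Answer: -50521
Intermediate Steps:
w(S) = 16*S**2 (w(S) = 4*((2*S)*(2*S)) = 4*(4*S**2) = 16*S**2)
(w(F(1, 6)) - 32582) - 18195 = (16*4**2 - 32582) - 18195 = (16*16 - 32582) - 18195 = (256 - 32582) - 18195 = -32326 - 18195 = -50521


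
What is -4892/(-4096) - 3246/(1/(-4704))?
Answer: 15635645639/1024 ≈ 1.5269e+7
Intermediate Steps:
-4892/(-4096) - 3246/(1/(-4704)) = -4892*(-1/4096) - 3246/(-1/4704) = 1223/1024 - 3246*(-4704) = 1223/1024 + 15269184 = 15635645639/1024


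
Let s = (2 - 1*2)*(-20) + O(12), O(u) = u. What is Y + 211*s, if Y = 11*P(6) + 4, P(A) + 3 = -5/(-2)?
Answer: 5061/2 ≈ 2530.5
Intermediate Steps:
P(A) = -½ (P(A) = -3 - 5/(-2) = -3 - 5*(-½) = -3 + 5/2 = -½)
Y = -3/2 (Y = 11*(-½) + 4 = -11/2 + 4 = -3/2 ≈ -1.5000)
s = 12 (s = (2 - 1*2)*(-20) + 12 = (2 - 2)*(-20) + 12 = 0*(-20) + 12 = 0 + 12 = 12)
Y + 211*s = -3/2 + 211*12 = -3/2 + 2532 = 5061/2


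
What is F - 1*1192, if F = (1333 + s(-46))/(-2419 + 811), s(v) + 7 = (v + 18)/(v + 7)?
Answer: -37402223/31356 ≈ -1192.8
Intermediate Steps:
s(v) = -7 + (18 + v)/(7 + v) (s(v) = -7 + (v + 18)/(v + 7) = -7 + (18 + v)/(7 + v))
F = -25871/31356 (F = (1333 + (-31 - 6*(-46))/(7 - 46))/(-2419 + 811) = (1333 + (-31 + 276)/(-39))/(-1608) = (1333 - 1/39*245)*(-1/1608) = (1333 - 245/39)*(-1/1608) = (51742/39)*(-1/1608) = -25871/31356 ≈ -0.82507)
F - 1*1192 = -25871/31356 - 1*1192 = -25871/31356 - 1192 = -37402223/31356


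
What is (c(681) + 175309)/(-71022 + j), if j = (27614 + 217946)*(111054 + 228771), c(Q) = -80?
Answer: 175229/83447355978 ≈ 2.0999e-6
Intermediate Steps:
j = 83447427000 (j = 245560*339825 = 83447427000)
(c(681) + 175309)/(-71022 + j) = (-80 + 175309)/(-71022 + 83447427000) = 175229/83447355978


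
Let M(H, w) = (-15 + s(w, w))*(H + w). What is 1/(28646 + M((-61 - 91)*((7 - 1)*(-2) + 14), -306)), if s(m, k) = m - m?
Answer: 1/37796 ≈ 2.6458e-5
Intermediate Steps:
s(m, k) = 0
M(H, w) = -15*H - 15*w (M(H, w) = (-15 + 0)*(H + w) = -15*(H + w) = -15*H - 15*w)
1/(28646 + M((-61 - 91)*((7 - 1)*(-2) + 14), -306)) = 1/(28646 + (-15*(-61 - 91)*((7 - 1)*(-2) + 14) - 15*(-306))) = 1/(28646 + (-(-2280)*(6*(-2) + 14) + 4590)) = 1/(28646 + (-(-2280)*(-12 + 14) + 4590)) = 1/(28646 + (-(-2280)*2 + 4590)) = 1/(28646 + (-15*(-304) + 4590)) = 1/(28646 + (4560 + 4590)) = 1/(28646 + 9150) = 1/37796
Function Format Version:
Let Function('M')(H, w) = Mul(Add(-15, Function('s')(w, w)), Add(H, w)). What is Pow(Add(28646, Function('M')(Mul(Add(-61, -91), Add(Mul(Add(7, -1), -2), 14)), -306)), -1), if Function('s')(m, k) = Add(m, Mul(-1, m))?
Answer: Rational(1, 37796) ≈ 2.6458e-5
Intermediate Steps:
Function('s')(m, k) = 0
Function('M')(H, w) = Add(Mul(-15, H), Mul(-15, w)) (Function('M')(H, w) = Mul(Add(-15, 0), Add(H, w)) = Mul(-15, Add(H, w)) = Add(Mul(-15, H), Mul(-15, w)))
Pow(Add(28646, Function('M')(Mul(Add(-61, -91), Add(Mul(Add(7, -1), -2), 14)), -306)), -1) = Pow(Add(28646, Add(Mul(-15, Mul(Add(-61, -91), Add(Mul(Add(7, -1), -2), 14))), Mul(-15, -306))), -1) = Pow(Add(28646, Add(Mul(-15, Mul(-152, Add(Mul(6, -2), 14))), 4590)), -1) = Pow(Add(28646, Add(Mul(-15, Mul(-152, Add(-12, 14))), 4590)), -1) = Pow(Add(28646, Add(Mul(-15, Mul(-152, 2)), 4590)), -1) = Pow(Add(28646, Add(Mul(-15, -304), 4590)), -1) = Pow(Add(28646, Add(4560, 4590)), -1) = Pow(Add(28646, 9150), -1) = Pow(37796, -1) = Rational(1, 37796)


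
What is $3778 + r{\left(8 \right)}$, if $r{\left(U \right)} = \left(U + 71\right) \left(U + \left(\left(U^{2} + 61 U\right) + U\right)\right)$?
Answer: $48650$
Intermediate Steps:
$r{\left(U \right)} = \left(71 + U\right) \left(U^{2} + 63 U\right)$ ($r{\left(U \right)} = \left(71 + U\right) \left(U + \left(U^{2} + 62 U\right)\right) = \left(71 + U\right) \left(U^{2} + 63 U\right)$)
$3778 + r{\left(8 \right)} = 3778 + 8 \left(4473 + 8^{2} + 134 \cdot 8\right) = 3778 + 8 \left(4473 + 64 + 1072\right) = 3778 + 8 \cdot 5609 = 3778 + 44872 = 48650$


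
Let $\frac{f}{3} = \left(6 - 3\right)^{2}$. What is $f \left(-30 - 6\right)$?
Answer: $-972$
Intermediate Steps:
$f = 27$ ($f = 3 \left(6 - 3\right)^{2} = 3 \cdot 3^{2} = 3 \cdot 9 = 27$)
$f \left(-30 - 6\right) = 27 \left(-30 - 6\right) = 27 \left(-36\right) = -972$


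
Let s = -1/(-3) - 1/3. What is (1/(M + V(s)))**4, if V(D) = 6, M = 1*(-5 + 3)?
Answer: 1/256 ≈ 0.0039063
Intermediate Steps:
s = 0 (s = -1*(-1/3) - 1*1/3 = 1/3 - 1/3 = 0)
M = -2 (M = 1*(-2) = -2)
(1/(M + V(s)))**4 = (1/(-2 + 6))**4 = (1/4)**4 = 1/256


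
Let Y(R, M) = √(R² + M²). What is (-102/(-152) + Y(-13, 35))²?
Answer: 8054345/5776 + 51*√1394/38 ≈ 1444.6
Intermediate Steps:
Y(R, M) = √(M² + R²)
(-102/(-152) + Y(-13, 35))² = (-102/(-152) + √(35² + (-13)²))² = (-102*(-1/152) + √(1225 + 169))² = (51/76 + √1394)²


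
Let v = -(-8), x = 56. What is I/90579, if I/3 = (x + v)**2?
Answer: 4096/30193 ≈ 0.13566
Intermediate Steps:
v = 8 (v = -1*(-8) = 8)
I = 12288 (I = 3*(56 + 8)**2 = 3*64**2 = 3*4096 = 12288)
I/90579 = 12288/90579 = 12288*(1/90579) = 4096/30193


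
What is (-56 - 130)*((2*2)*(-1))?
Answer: 744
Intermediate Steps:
(-56 - 130)*((2*2)*(-1)) = -744*(-1) = -186*(-4) = 744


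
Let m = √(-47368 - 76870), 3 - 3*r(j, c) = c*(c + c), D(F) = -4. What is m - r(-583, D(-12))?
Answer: 29/3 + I*√124238 ≈ 9.6667 + 352.47*I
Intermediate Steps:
r(j, c) = 1 - 2*c²/3 (r(j, c) = 1 - c*(c + c)/3 = 1 - c*2*c/3 = 1 - 2*c²/3)
m = I*√124238 (m = √(-124238) = I*√124238 ≈ 352.47*I)
m - r(-583, D(-12)) = I*√124238 - (1 - ⅔*(-4)²) = I*√124238 - (1 - ⅔*16) = I*√124238 - (1 - 32/3) = I*√124238 - 1*(-29/3) = I*√124238 + 29/3 = 29/3 + I*√124238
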